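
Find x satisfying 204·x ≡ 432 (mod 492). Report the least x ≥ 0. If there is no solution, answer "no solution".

First find gcd(204, 492):
492 = 2*204 + 84
204 = 2*84 + 36
84 = 2*36 + 12
36 = 3*12 + 0
gcd = 12 and 12 | 432, so solutions exist. Divide through by 12: 17x ≡ 36 (mod 41).
Now find 17⁻¹ mod 41:
41 = 2×17 + 7
17 = 2×7 + 3
7 = 2×3 + 1
3 = 3×1 + 0
Back-substitute:
1 = 7 − 2·3
1 = −2·17 + 5·7
1 = 5·41 − 12·17
So 17·(-12) ≡ 1 (mod 41), i.e. 17⁻¹ ≡ 29.
Then x ≡ 29·36 ≡ 19 (mod 41); the smallest non-negative solution is x = 19.

19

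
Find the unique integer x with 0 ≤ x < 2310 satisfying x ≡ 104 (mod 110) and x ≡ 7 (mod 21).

1204

Write x = 104 + 110·k. Then 110·k ≡ 7 − 104 ≡ 8 (mod 21).
Need 110⁻¹ mod 21. Extended Euclid on (21, 5):
21 = 4·5 + 1
5 = 5·1 + 0
Back-substitute:
1 = 21 − 4·5
110⁻¹ ≡ 17 (mod 21), so k ≡ 17·8 ≡ 10 (mod 21).
x = 104 + 110·10 = 1204.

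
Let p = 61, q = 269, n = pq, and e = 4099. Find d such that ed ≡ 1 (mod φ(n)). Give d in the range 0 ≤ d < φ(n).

14299

φ(n) = (p−1)(q−1) = 60·268 = 16080.
Need d with 4099·d ≡ 1 (mod 16080). Apply the extended Euclidean algorithm:
16080 = 3*4099 + 3783
4099 = 1*3783 + 316
3783 = 11*316 + 307
316 = 1*307 + 9
307 = 34*9 + 1
9 = 9*1 + 0
Back-substitute:
1 = 307 − 34·9
1 = −34·316 + 35·307
1 = 35·3783 − 419·316
1 = −419·4099 + 454·3783
1 = 454·16080 − 1781·4099
So 4099·(-1781) ≡ 1 (mod 16080), hence d ≡ -1781 ≡ 14299 (mod 16080).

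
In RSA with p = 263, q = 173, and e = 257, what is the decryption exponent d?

φ(n) = (p−1)(q−1) = 262·172 = 45064.
Need d with 257·d ≡ 1 (mod 45064). Apply the extended Euclidean algorithm:
45064 = 175×257 + 89
257 = 2×89 + 79
89 = 1×79 + 10
79 = 7×10 + 9
10 = 1×9 + 1
9 = 9×1 + 0
Back-substitute:
1 = 10 − 9
1 = −79 + 8·10
1 = 8·89 − 9·79
1 = −9·257 + 26·89
1 = 26·45064 − 4559·257
So 257·(-4559) ≡ 1 (mod 45064), hence d ≡ -4559 ≡ 40505 (mod 45064).

40505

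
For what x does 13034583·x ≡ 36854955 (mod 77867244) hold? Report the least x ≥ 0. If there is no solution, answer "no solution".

7615645

First find gcd(13034583, 77867244):
77867244 = 5*13034583 + 12694329
13034583 = 1*12694329 + 340254
12694329 = 37*340254 + 104931
340254 = 3*104931 + 25461
104931 = 4*25461 + 3087
25461 = 8*3087 + 765
3087 = 4*765 + 27
765 = 28*27 + 9
27 = 3*9 + 0
gcd = 9 and 9 | 36854955, so solutions exist. Divide through by 9: 1448287x ≡ 4094995 (mod 8651916).
Now find 1448287⁻¹ mod 8651916:
8651916 = 5*1448287 + 1410481
1448287 = 1*1410481 + 37806
1410481 = 37*37806 + 11659
37806 = 3*11659 + 2829
11659 = 4*2829 + 343
2829 = 8*343 + 85
343 = 4*85 + 3
85 = 28*3 + 1
3 = 3*1 + 0
Back-substitute:
1 = 85 − 28·3
1 = −28·343 + 113·85
1 = 113·2829 − 932·343
1 = −932·11659 + 3841·2829
1 = 3841·37806 − 12455·11659
1 = −12455·1410481 + 464676·37806
1 = 464676·1448287 − 477131·1410481
1 = −477131·8651916 + 2850331·1448287
So 1448287⁻¹ ≡ 2850331 (mod 8651916).
Then x ≡ 2850331·4094995 ≡ 7615645 (mod 8651916); the smallest non-negative solution is x = 7615645.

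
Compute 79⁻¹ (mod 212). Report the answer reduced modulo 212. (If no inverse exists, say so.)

51

gcd(212, 79) by repeated division:
212 = 2·79 + 54
79 = 1·54 + 25
54 = 2·25 + 4
25 = 6·4 + 1
4 = 4·1 + 0
Since gcd(79, 212) = 1, back-substitute to write 1 as a combination:
1 = 25 − 6·4
1 = −6·54 + 13·25
1 = 13·79 − 19·54
1 = −19·212 + 51·79
So 79·51 ≡ 1 (mod 212).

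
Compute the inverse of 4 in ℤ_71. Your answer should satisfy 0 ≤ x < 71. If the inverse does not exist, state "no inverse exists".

Run Euclid on (71, 4):
71 = 17*4 + 3
4 = 1*3 + 1
3 = 3*1 + 0
gcd = 1, so the inverse exists. Back-substitute:
1 = 4 − 3
1 = −71 + 18·4
So 4·18 ≡ 1 (mod 71).

18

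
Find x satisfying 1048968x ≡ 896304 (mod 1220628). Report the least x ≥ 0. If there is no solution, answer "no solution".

6238

First find gcd(1048968, 1220628):
1220628 = 1·1048968 + 171660
1048968 = 6·171660 + 19008
171660 = 9·19008 + 588
19008 = 32·588 + 192
588 = 3·192 + 12
192 = 16·12 + 0
gcd = 12 and 12 | 896304, so solutions exist. Divide through by 12: 87414x ≡ 74692 (mod 101719).
Now find 87414⁻¹ mod 101719:
101719 = 1*87414 + 14305
87414 = 6*14305 + 1584
14305 = 9*1584 + 49
1584 = 32*49 + 16
49 = 3*16 + 1
16 = 16*1 + 0
Back-substitute:
1 = 49 − 3·16
1 = −3·1584 + 97·49
1 = 97·14305 − 876·1584
1 = −876·87414 + 5353·14305
1 = 5353·101719 − 6229·87414
So 87414·(-6229) ≡ 1 (mod 101719), i.e. 87414⁻¹ ≡ 95490.
Then x ≡ 95490·74692 ≡ 6238 (mod 101719); the smallest non-negative solution is x = 6238.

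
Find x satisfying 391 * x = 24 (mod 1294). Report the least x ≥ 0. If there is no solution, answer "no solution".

748

First find gcd(391, 1294):
1294 = 3*391 + 121
391 = 3*121 + 28
121 = 4*28 + 9
28 = 3*9 + 1
9 = 9*1 + 0
gcd = 1, so a unique solution mod 1294 exists.
Back-substitute for the Bézout coefficients:
1 = 28 − 3·9
1 = −3·121 + 13·28
1 = 13·391 − 42·121
1 = −42·1294 + 139·391
So 391·(139) ≡ 1 (mod 1294), giving 391⁻¹ ≡ 139.
x ≡ 391⁻¹·24 ≡ 139·24 ≡ 748 (mod 1294).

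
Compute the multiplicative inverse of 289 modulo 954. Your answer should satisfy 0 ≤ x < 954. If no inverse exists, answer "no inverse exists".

gcd(954, 289) by repeated division:
954 = 3×289 + 87
289 = 3×87 + 28
87 = 3×28 + 3
28 = 9×3 + 1
3 = 3×1 + 0
gcd = 1, so the inverse exists. Back-substitute:
1 = 28 − 9·3
1 = −9·87 + 28·28
1 = 28·289 − 93·87
1 = −93·954 + 307·289
So 289·307 ≡ 1 (mod 954).

307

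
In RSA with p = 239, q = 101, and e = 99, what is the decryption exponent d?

φ(n) = (p−1)(q−1) = 238·100 = 23800.
Need d with 99·d ≡ 1 (mod 23800). Apply the extended Euclidean algorithm:
23800 = 240·99 + 40
99 = 2·40 + 19
40 = 2·19 + 2
19 = 9·2 + 1
2 = 2·1 + 0
Back-substitute:
1 = 19 − 9·2
1 = −9·40 + 19·19
1 = 19·99 − 47·40
1 = −47·23800 + 11299·99
So 99·11299 ≡ 1 (mod 23800), hence d = 11299.

11299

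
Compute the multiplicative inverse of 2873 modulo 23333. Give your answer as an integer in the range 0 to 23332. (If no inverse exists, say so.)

Apply the Euclidean algorithm to 23333 and 2873:
23333 = 8*2873 + 349
2873 = 8*349 + 81
349 = 4*81 + 25
81 = 3*25 + 6
25 = 4*6 + 1
6 = 6*1 + 0
Since gcd(2873, 23333) = 1, back-substitute to write 1 as a combination:
1 = 25 − 4·6
1 = −4·81 + 13·25
1 = 13·349 − 56·81
1 = −56·2873 + 461·349
1 = 461·23333 − 3744·2873
Hence 2873⁻¹ ≡ -3744 ≡ 19589 (mod 23333).

19589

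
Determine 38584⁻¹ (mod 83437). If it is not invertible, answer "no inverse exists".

63739

Run Euclid on (83437, 38584):
83437 = 2*38584 + 6269
38584 = 6*6269 + 970
6269 = 6*970 + 449
970 = 2*449 + 72
449 = 6*72 + 17
72 = 4*17 + 4
17 = 4*4 + 1
4 = 4*1 + 0
The gcd is 1. Working backward:
1 = 17 − 4·4
1 = −4·72 + 17·17
1 = 17·449 − 106·72
1 = −106·970 + 229·449
1 = 229·6269 − 1480·970
1 = −1480·38584 + 9109·6269
1 = 9109·83437 − 19698·38584
So 38584·(-19698) ≡ 1 (mod 83437), and -19698 ≡ 63739 (mod 83437).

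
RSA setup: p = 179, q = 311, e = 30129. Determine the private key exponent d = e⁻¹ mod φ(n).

φ(n) = (p−1)(q−1) = 178·310 = 55180.
Need d with 30129·d ≡ 1 (mod 55180). Apply the extended Euclidean algorithm:
55180 = 1·30129 + 25051
30129 = 1·25051 + 5078
25051 = 4·5078 + 4739
5078 = 1·4739 + 339
4739 = 13·339 + 332
339 = 1·332 + 7
332 = 47·7 + 3
7 = 2·3 + 1
3 = 3·1 + 0
Back-substitute:
1 = 7 − 2·3
1 = −2·332 + 95·7
1 = 95·339 − 97·332
1 = −97·4739 + 1356·339
1 = 1356·5078 − 1453·4739
1 = −1453·25051 + 7168·5078
1 = 7168·30129 − 8621·25051
1 = −8621·55180 + 15789·30129
So 30129·15789 ≡ 1 (mod 55180), hence d = 15789.

15789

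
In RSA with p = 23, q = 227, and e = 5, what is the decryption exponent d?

1989

φ(n) = (p−1)(q−1) = 22·226 = 4972.
Need d with 5·d ≡ 1 (mod 4972). Apply the extended Euclidean algorithm:
4972 = 994·5 + 2
5 = 2·2 + 1
2 = 2·1 + 0
Back-substitute:
1 = 5 − 2·2
1 = −2·4972 + 1989·5
So 5·1989 ≡ 1 (mod 4972), hence d = 1989.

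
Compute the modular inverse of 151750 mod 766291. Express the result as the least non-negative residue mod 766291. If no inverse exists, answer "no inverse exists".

584194

Apply the Euclidean algorithm to 766291 and 151750:
766291 = 5*151750 + 7541
151750 = 20*7541 + 930
7541 = 8*930 + 101
930 = 9*101 + 21
101 = 4*21 + 17
21 = 1*17 + 4
17 = 4*4 + 1
4 = 4*1 + 0
The gcd is 1. Working backward:
1 = 17 − 4·4
1 = −4·21 + 5·17
1 = 5·101 − 24·21
1 = −24·930 + 221·101
1 = 221·7541 − 1792·930
1 = −1792·151750 + 36061·7541
1 = 36061·766291 − 182097·151750
Hence 151750⁻¹ ≡ -182097 ≡ 584194 (mod 766291).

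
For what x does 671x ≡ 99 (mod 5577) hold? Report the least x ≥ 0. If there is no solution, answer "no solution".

First find gcd(671, 5577):
5577 = 8×671 + 209
671 = 3×209 + 44
209 = 4×44 + 33
44 = 1×33 + 11
33 = 3×11 + 0
gcd = 11 and 11 | 99, so solutions exist. Divide through by 11: 61x ≡ 9 (mod 507).
Now find 61⁻¹ mod 507:
507 = 8·61 + 19
61 = 3·19 + 4
19 = 4·4 + 3
4 = 1·3 + 1
3 = 3·1 + 0
Back-substitute:
1 = 4 − 3
1 = −19 + 5·4
1 = 5·61 − 16·19
1 = −16·507 + 133·61
So 61⁻¹ ≡ 133 (mod 507).
Then x ≡ 133·9 ≡ 183 (mod 507); the smallest non-negative solution is x = 183.

183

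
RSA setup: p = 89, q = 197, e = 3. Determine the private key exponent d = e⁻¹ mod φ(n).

φ(n) = (p−1)(q−1) = 88·196 = 17248.
Need d with 3·d ≡ 1 (mod 17248). Apply the extended Euclidean algorithm:
17248 = 5749×3 + 1
3 = 3×1 + 0
Back-substitute:
1 = 17248 − 5749·3
So 3·(-5749) ≡ 1 (mod 17248), hence d ≡ -5749 ≡ 11499 (mod 17248).

11499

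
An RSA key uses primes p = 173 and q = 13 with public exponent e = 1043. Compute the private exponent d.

φ(n) = (p−1)(q−1) = 172·12 = 2064.
Need d with 1043·d ≡ 1 (mod 2064). Apply the extended Euclidean algorithm:
2064 = 1·1043 + 1021
1043 = 1·1021 + 22
1021 = 46·22 + 9
22 = 2·9 + 4
9 = 2·4 + 1
4 = 4·1 + 0
Back-substitute:
1 = 9 − 2·4
1 = −2·22 + 5·9
1 = 5·1021 − 232·22
1 = −232·1043 + 237·1021
1 = 237·2064 − 469·1043
So 1043·(-469) ≡ 1 (mod 2064), hence d ≡ -469 ≡ 1595 (mod 2064).

1595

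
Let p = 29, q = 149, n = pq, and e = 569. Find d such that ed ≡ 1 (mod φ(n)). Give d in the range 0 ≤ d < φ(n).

2265

φ(n) = (p−1)(q−1) = 28·148 = 4144.
Need d with 569·d ≡ 1 (mod 4144). Apply the extended Euclidean algorithm:
4144 = 7·569 + 161
569 = 3·161 + 86
161 = 1·86 + 75
86 = 1·75 + 11
75 = 6·11 + 9
11 = 1·9 + 2
9 = 4·2 + 1
2 = 2·1 + 0
Back-substitute:
1 = 9 − 4·2
1 = −4·11 + 5·9
1 = 5·75 − 34·11
1 = −34·86 + 39·75
1 = 39·161 − 73·86
1 = −73·569 + 258·161
1 = 258·4144 − 1879·569
So 569·(-1879) ≡ 1 (mod 4144), hence d ≡ -1879 ≡ 2265 (mod 4144).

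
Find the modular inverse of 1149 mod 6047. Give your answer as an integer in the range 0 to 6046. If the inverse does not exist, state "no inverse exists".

gcd(6047, 1149) by repeated division:
6047 = 5×1149 + 302
1149 = 3×302 + 243
302 = 1×243 + 59
243 = 4×59 + 7
59 = 8×7 + 3
7 = 2×3 + 1
3 = 3×1 + 0
The gcd is 1. Working backward:
1 = 7 − 2·3
1 = −2·59 + 17·7
1 = 17·243 − 70·59
1 = −70·302 + 87·243
1 = 87·1149 − 331·302
1 = −331·6047 + 1742·1149
So 1149·1742 ≡ 1 (mod 6047).

1742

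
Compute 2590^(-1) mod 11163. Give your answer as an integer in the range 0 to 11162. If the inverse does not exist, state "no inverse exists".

7771

gcd(11163, 2590) by repeated division:
11163 = 4·2590 + 803
2590 = 3·803 + 181
803 = 4·181 + 79
181 = 2·79 + 23
79 = 3·23 + 10
23 = 2·10 + 3
10 = 3·3 + 1
3 = 3·1 + 0
The gcd is 1. Working backward:
1 = 10 − 3·3
1 = −3·23 + 7·10
1 = 7·79 − 24·23
1 = −24·181 + 55·79
1 = 55·803 − 244·181
1 = −244·2590 + 787·803
1 = 787·11163 − 3392·2590
Thus 2590·(-3392) ≡ 1 (mod 11163); reducing, -3392 mod 11163 = 7771.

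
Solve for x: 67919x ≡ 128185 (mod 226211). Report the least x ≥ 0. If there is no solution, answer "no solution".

First find gcd(67919, 226211):
226211 = 3*67919 + 22454
67919 = 3*22454 + 557
22454 = 40*557 + 174
557 = 3*174 + 35
174 = 4*35 + 34
35 = 1*34 + 1
34 = 34*1 + 0
gcd = 1, so a unique solution mod 226211 exists.
Back-substitute for the Bézout coefficients:
1 = 35 − 34
1 = −174 + 5·35
1 = 5·557 − 16·174
1 = −16·22454 + 645·557
1 = 645·67919 − 1951·22454
1 = −1951·226211 + 6498·67919
So 67919·(6498) ≡ 1 (mod 226211), giving 67919⁻¹ ≡ 6498.
x ≡ 67919⁻¹·128185 ≡ 6498·128185 ≡ 37228 (mod 226211).

37228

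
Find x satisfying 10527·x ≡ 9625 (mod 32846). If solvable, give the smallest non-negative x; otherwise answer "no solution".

107

First find gcd(10527, 32846):
32846 = 3×10527 + 1265
10527 = 8×1265 + 407
1265 = 3×407 + 44
407 = 9×44 + 11
44 = 4×11 + 0
gcd = 11 and 11 | 9625, so solutions exist. Divide through by 11: 957x ≡ 875 (mod 2986).
Now find 957⁻¹ mod 2986:
2986 = 3×957 + 115
957 = 8×115 + 37
115 = 3×37 + 4
37 = 9×4 + 1
4 = 4×1 + 0
Back-substitute:
1 = 37 − 9·4
1 = −9·115 + 28·37
1 = 28·957 − 233·115
1 = −233·2986 + 727·957
So 957⁻¹ ≡ 727 (mod 2986).
Then x ≡ 727·875 ≡ 107 (mod 2986); the smallest non-negative solution is x = 107.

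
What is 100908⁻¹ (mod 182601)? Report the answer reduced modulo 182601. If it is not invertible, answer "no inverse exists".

Compute gcd(100908, 182601):
182601 = 1·100908 + 81693
100908 = 1·81693 + 19215
81693 = 4·19215 + 4833
19215 = 3·4833 + 4716
4833 = 1·4716 + 117
4716 = 40·117 + 36
117 = 3·36 + 9
36 = 4·9 + 0
The gcd is 9, not 1, hence no inverse exists.

no inverse exists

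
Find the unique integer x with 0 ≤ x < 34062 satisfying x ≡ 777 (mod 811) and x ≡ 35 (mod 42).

Write x = 777 + 811·k. Then 811·k ≡ 35 − 777 ≡ 14 (mod 42).
Need 811⁻¹ mod 42. Extended Euclid on (42, 13):
42 = 3·13 + 3
13 = 4·3 + 1
3 = 3·1 + 0
Back-substitute:
1 = 13 − 4·3
1 = −4·42 + 13·13
811⁻¹ ≡ 13 (mod 42), so k ≡ 13·14 ≡ 14 (mod 42).
x = 777 + 811·14 = 12131.

12131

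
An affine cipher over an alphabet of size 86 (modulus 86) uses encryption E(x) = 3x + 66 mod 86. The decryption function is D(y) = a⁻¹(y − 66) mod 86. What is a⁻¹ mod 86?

29

Extended Euclidean algorithm:
86 = 28*3 + 2
3 = 1*2 + 1
2 = 2*1 + 0
The gcd is 1. Working backward:
1 = 3 − 2
1 = −86 + 29·3
So 3·29 ≡ 1 (mod 86).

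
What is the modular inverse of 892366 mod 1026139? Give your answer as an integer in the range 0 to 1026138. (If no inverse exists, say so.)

113389

gcd(1026139, 892366) by repeated division:
1026139 = 1·892366 + 133773
892366 = 6·133773 + 89728
133773 = 1·89728 + 44045
89728 = 2·44045 + 1638
44045 = 26·1638 + 1457
1638 = 1·1457 + 181
1457 = 8·181 + 9
181 = 20·9 + 1
9 = 9·1 + 0
gcd = 1, so the inverse exists. Back-substitute:
1 = 181 − 20·9
1 = −20·1457 + 161·181
1 = 161·1638 − 181·1457
1 = −181·44045 + 4867·1638
1 = 4867·89728 − 9915·44045
1 = −9915·133773 + 14782·89728
1 = 14782·892366 − 98607·133773
1 = −98607·1026139 + 113389·892366
So 892366·113389 ≡ 1 (mod 1026139).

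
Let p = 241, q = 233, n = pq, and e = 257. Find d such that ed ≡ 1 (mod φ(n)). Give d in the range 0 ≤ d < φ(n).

5633

φ(n) = (p−1)(q−1) = 240·232 = 55680.
Need d with 257·d ≡ 1 (mod 55680). Apply the extended Euclidean algorithm:
55680 = 216·257 + 168
257 = 1·168 + 89
168 = 1·89 + 79
89 = 1·79 + 10
79 = 7·10 + 9
10 = 1·9 + 1
9 = 9·1 + 0
Back-substitute:
1 = 10 − 9
1 = −79 + 8·10
1 = 8·89 − 9·79
1 = −9·168 + 17·89
1 = 17·257 − 26·168
1 = −26·55680 + 5633·257
So 257·5633 ≡ 1 (mod 55680), hence d = 5633.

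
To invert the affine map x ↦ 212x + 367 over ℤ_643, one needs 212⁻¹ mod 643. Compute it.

367

gcd(643, 212) by repeated division:
643 = 3*212 + 7
212 = 30*7 + 2
7 = 3*2 + 1
2 = 2*1 + 0
The gcd is 1. Working backward:
1 = 7 − 3·2
1 = −3·212 + 91·7
1 = 91·643 − 276·212
So 212·(-276) ≡ 1 (mod 643), and -276 ≡ 367 (mod 643).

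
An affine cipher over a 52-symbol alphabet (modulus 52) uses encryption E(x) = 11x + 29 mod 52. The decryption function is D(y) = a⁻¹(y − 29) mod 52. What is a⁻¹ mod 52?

gcd(52, 11) by repeated division:
52 = 4*11 + 8
11 = 1*8 + 3
8 = 2*3 + 2
3 = 1*2 + 1
2 = 2*1 + 0
Since gcd(11, 52) = 1, back-substitute to write 1 as a combination:
1 = 3 − 2
1 = −8 + 3·3
1 = 3·11 − 4·8
1 = −4·52 + 19·11
So 11·19 ≡ 1 (mod 52).

19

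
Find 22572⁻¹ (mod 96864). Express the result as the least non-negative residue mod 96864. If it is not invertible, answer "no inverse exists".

Euclidean algorithm on 96864, 22572:
96864 = 4·22572 + 6576
22572 = 3·6576 + 2844
6576 = 2·2844 + 888
2844 = 3·888 + 180
888 = 4·180 + 168
180 = 1·168 + 12
168 = 14·12 + 0
gcd(22572, 96864) = 12 ≠ 1, so 22572 has no multiplicative inverse modulo 96864.

no inverse exists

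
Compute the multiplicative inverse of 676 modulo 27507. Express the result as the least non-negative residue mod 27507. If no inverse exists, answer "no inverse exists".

19084

gcd(27507, 676) by repeated division:
27507 = 40*676 + 467
676 = 1*467 + 209
467 = 2*209 + 49
209 = 4*49 + 13
49 = 3*13 + 10
13 = 1*10 + 3
10 = 3*3 + 1
3 = 3*1 + 0
Since gcd(676, 27507) = 1, back-substitute to write 1 as a combination:
1 = 10 − 3·3
1 = −3·13 + 4·10
1 = 4·49 − 15·13
1 = −15·209 + 64·49
1 = 64·467 − 143·209
1 = −143·676 + 207·467
1 = 207·27507 − 8423·676
So 676·(-8423) ≡ 1 (mod 27507), and -8423 ≡ 19084 (mod 27507).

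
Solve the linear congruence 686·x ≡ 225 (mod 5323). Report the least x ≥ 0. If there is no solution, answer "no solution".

4850

First find gcd(686, 5323):
5323 = 7*686 + 521
686 = 1*521 + 165
521 = 3*165 + 26
165 = 6*26 + 9
26 = 2*9 + 8
9 = 1*8 + 1
8 = 8*1 + 0
gcd = 1, so a unique solution mod 5323 exists.
Back-substitute for the Bézout coefficients:
1 = 9 − 8
1 = −26 + 3·9
1 = 3·165 − 19·26
1 = −19·521 + 60·165
1 = 60·686 − 79·521
1 = −79·5323 + 613·686
So 686·(613) ≡ 1 (mod 5323), giving 686⁻¹ ≡ 613.
x ≡ 686⁻¹·225 ≡ 613·225 ≡ 4850 (mod 5323).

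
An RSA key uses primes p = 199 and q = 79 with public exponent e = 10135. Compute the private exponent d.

11575

φ(n) = (p−1)(q−1) = 198·78 = 15444.
Need d with 10135·d ≡ 1 (mod 15444). Apply the extended Euclidean algorithm:
15444 = 1*10135 + 5309
10135 = 1*5309 + 4826
5309 = 1*4826 + 483
4826 = 9*483 + 479
483 = 1*479 + 4
479 = 119*4 + 3
4 = 1*3 + 1
3 = 3*1 + 0
Back-substitute:
1 = 4 − 3
1 = −479 + 120·4
1 = 120·483 − 121·479
1 = −121·4826 + 1209·483
1 = 1209·5309 − 1330·4826
1 = −1330·10135 + 2539·5309
1 = 2539·15444 − 3869·10135
So 10135·(-3869) ≡ 1 (mod 15444), hence d ≡ -3869 ≡ 11575 (mod 15444).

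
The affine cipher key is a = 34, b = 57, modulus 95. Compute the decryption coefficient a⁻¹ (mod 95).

Run Euclid on (95, 34):
95 = 2*34 + 27
34 = 1*27 + 7
27 = 3*7 + 6
7 = 1*6 + 1
6 = 6*1 + 0
gcd = 1, so the inverse exists. Back-substitute:
1 = 7 − 6
1 = −27 + 4·7
1 = 4·34 − 5·27
1 = −5·95 + 14·34
So 34·14 ≡ 1 (mod 95).

14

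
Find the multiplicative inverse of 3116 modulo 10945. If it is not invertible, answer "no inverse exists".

Apply the Euclidean algorithm to 10945 and 3116:
10945 = 3*3116 + 1597
3116 = 1*1597 + 1519
1597 = 1*1519 + 78
1519 = 19*78 + 37
78 = 2*37 + 4
37 = 9*4 + 1
4 = 4*1 + 0
gcd = 1, so the inverse exists. Back-substitute:
1 = 37 − 9·4
1 = −9·78 + 19·37
1 = 19·1519 − 370·78
1 = −370·1597 + 389·1519
1 = 389·3116 − 759·1597
1 = −759·10945 + 2666·3116
So 3116·2666 ≡ 1 (mod 10945).

2666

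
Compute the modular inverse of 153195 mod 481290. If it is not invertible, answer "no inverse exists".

Euclidean algorithm on 481290, 153195:
481290 = 3·153195 + 21705
153195 = 7·21705 + 1260
21705 = 17·1260 + 285
1260 = 4·285 + 120
285 = 2·120 + 45
120 = 2·45 + 30
45 = 1·30 + 15
30 = 2·15 + 0
gcd(153195, 481290) = 15 ≠ 1, so 153195 has no multiplicative inverse modulo 481290.

no inverse exists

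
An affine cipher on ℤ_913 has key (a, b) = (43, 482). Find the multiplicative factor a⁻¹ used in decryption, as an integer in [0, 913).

gcd(913, 43) by repeated division:
913 = 21×43 + 10
43 = 4×10 + 3
10 = 3×3 + 1
3 = 3×1 + 0
Since gcd(43, 913) = 1, back-substitute to write 1 as a combination:
1 = 10 − 3·3
1 = −3·43 + 13·10
1 = 13·913 − 276·43
Thus 43·(-276) ≡ 1 (mod 913); reducing, -276 mod 913 = 637.

637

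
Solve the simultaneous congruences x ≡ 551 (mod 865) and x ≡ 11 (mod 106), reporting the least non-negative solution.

Write x = 551 + 865·k. Then 865·k ≡ 11 − 551 ≡ 96 (mod 106).
Need 865⁻¹ mod 106. Extended Euclid on (106, 17):
106 = 6·17 + 4
17 = 4·4 + 1
4 = 4·1 + 0
Back-substitute:
1 = 17 − 4·4
1 = −4·106 + 25·17
865⁻¹ ≡ 25 (mod 106), so k ≡ 25·96 ≡ 68 (mod 106).
x = 551 + 865·68 = 59371.

59371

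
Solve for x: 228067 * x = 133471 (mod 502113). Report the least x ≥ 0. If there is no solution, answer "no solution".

47815

First find gcd(228067, 502113):
502113 = 2*228067 + 45979
228067 = 4*45979 + 44151
45979 = 1*44151 + 1828
44151 = 24*1828 + 279
1828 = 6*279 + 154
279 = 1*154 + 125
154 = 1*125 + 29
125 = 4*29 + 9
29 = 3*9 + 2
9 = 4*2 + 1
2 = 2*1 + 0
gcd = 1, so a unique solution mod 502113 exists.
Back-substitute for the Bézout coefficients:
1 = 9 − 4·2
1 = −4·29 + 13·9
1 = 13·125 − 56·29
1 = −56·154 + 69·125
1 = 69·279 − 125·154
1 = −125·1828 + 819·279
1 = 819·44151 − 19781·1828
1 = −19781·45979 + 20600·44151
1 = 20600·228067 − 102181·45979
1 = −102181·502113 + 224962·228067
So 228067·(224962) ≡ 1 (mod 502113), giving 228067⁻¹ ≡ 224962.
x ≡ 228067⁻¹·133471 ≡ 224962·133471 ≡ 47815 (mod 502113).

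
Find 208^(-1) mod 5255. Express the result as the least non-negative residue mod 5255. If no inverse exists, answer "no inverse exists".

3057

Run Euclid on (5255, 208):
5255 = 25*208 + 55
208 = 3*55 + 43
55 = 1*43 + 12
43 = 3*12 + 7
12 = 1*7 + 5
7 = 1*5 + 2
5 = 2*2 + 1
2 = 2*1 + 0
Since gcd(208, 5255) = 1, back-substitute to write 1 as a combination:
1 = 5 − 2·2
1 = −2·7 + 3·5
1 = 3·12 − 5·7
1 = −5·43 + 18·12
1 = 18·55 − 23·43
1 = −23·208 + 87·55
1 = 87·5255 − 2198·208
Hence 208⁻¹ ≡ -2198 ≡ 3057 (mod 5255).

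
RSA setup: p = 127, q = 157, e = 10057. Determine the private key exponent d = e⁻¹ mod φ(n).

9313

φ(n) = (p−1)(q−1) = 126·156 = 19656.
Need d with 10057·d ≡ 1 (mod 19656). Apply the extended Euclidean algorithm:
19656 = 1×10057 + 9599
10057 = 1×9599 + 458
9599 = 20×458 + 439
458 = 1×439 + 19
439 = 23×19 + 2
19 = 9×2 + 1
2 = 2×1 + 0
Back-substitute:
1 = 19 − 9·2
1 = −9·439 + 208·19
1 = 208·458 − 217·439
1 = −217·9599 + 4548·458
1 = 4548·10057 − 4765·9599
1 = −4765·19656 + 9313·10057
So 10057·9313 ≡ 1 (mod 19656), hence d = 9313.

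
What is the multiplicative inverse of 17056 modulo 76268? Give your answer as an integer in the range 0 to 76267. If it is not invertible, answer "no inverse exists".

Compute gcd(17056, 76268):
76268 = 4×17056 + 8044
17056 = 2×8044 + 968
8044 = 8×968 + 300
968 = 3×300 + 68
300 = 4×68 + 28
68 = 2×28 + 12
28 = 2×12 + 4
12 = 3×4 + 0
Since gcd = 4 > 1, 17056 is not a unit mod 76268.

no inverse exists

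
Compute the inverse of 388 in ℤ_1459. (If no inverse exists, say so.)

455

Run Euclid on (1459, 388):
1459 = 3·388 + 295
388 = 1·295 + 93
295 = 3·93 + 16
93 = 5·16 + 13
16 = 1·13 + 3
13 = 4·3 + 1
3 = 3·1 + 0
Since gcd(388, 1459) = 1, back-substitute to write 1 as a combination:
1 = 13 − 4·3
1 = −4·16 + 5·13
1 = 5·93 − 29·16
1 = −29·295 + 92·93
1 = 92·388 − 121·295
1 = −121·1459 + 455·388
So 388·455 ≡ 1 (mod 1459).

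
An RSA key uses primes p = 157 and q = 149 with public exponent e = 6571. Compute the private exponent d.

φ(n) = (p−1)(q−1) = 156·148 = 23088.
Need d with 6571·d ≡ 1 (mod 23088). Apply the extended Euclidean algorithm:
23088 = 3×6571 + 3375
6571 = 1×3375 + 3196
3375 = 1×3196 + 179
3196 = 17×179 + 153
179 = 1×153 + 26
153 = 5×26 + 23
26 = 1×23 + 3
23 = 7×3 + 2
3 = 1×2 + 1
2 = 2×1 + 0
Back-substitute:
1 = 3 − 2
1 = −23 + 8·3
1 = 8·26 − 9·23
1 = −9·153 + 53·26
1 = 53·179 − 62·153
1 = −62·3196 + 1107·179
1 = 1107·3375 − 1169·3196
1 = −1169·6571 + 2276·3375
1 = 2276·23088 − 7997·6571
So 6571·(-7997) ≡ 1 (mod 23088), hence d ≡ -7997 ≡ 15091 (mod 23088).

15091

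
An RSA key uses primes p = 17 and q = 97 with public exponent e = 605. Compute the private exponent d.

1013

φ(n) = (p−1)(q−1) = 16·96 = 1536.
Need d with 605·d ≡ 1 (mod 1536). Apply the extended Euclidean algorithm:
1536 = 2·605 + 326
605 = 1·326 + 279
326 = 1·279 + 47
279 = 5·47 + 44
47 = 1·44 + 3
44 = 14·3 + 2
3 = 1·2 + 1
2 = 2·1 + 0
Back-substitute:
1 = 3 − 2
1 = −44 + 15·3
1 = 15·47 − 16·44
1 = −16·279 + 95·47
1 = 95·326 − 111·279
1 = −111·605 + 206·326
1 = 206·1536 − 523·605
So 605·(-523) ≡ 1 (mod 1536), hence d ≡ -523 ≡ 1013 (mod 1536).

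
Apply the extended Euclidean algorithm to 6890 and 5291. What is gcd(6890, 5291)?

13

Apply Euclid's algorithm to 6890 and 5291:
6890 = 1*5291 + 1599
5291 = 3*1599 + 494
1599 = 3*494 + 117
494 = 4*117 + 26
117 = 4*26 + 13
26 = 2*13 + 0
gcd(6890, 5291) = 13.
Express as a combination:
13 = 117 − 4·26
13 = −4·494 + 17·117
13 = 17·1599 − 55·494
13 = −55·5291 + 182·1599
13 = 182·6890 − 237·5291
So 13 = (182)·6890 + (-237)·5291.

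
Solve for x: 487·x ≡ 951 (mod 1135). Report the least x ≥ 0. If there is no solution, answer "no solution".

813

First find gcd(487, 1135):
1135 = 2×487 + 161
487 = 3×161 + 4
161 = 40×4 + 1
4 = 4×1 + 0
gcd = 1, so a unique solution mod 1135 exists.
Back-substitute for the Bézout coefficients:
1 = 161 − 40·4
1 = −40·487 + 121·161
1 = 121·1135 − 282·487
So 487·(-282) ≡ 1 (mod 1135), giving 487⁻¹ ≡ 853.
x ≡ 487⁻¹·951 ≡ 853·951 ≡ 813 (mod 1135).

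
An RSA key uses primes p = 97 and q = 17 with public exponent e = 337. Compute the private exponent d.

φ(n) = (p−1)(q−1) = 96·16 = 1536.
Need d with 337·d ≡ 1 (mod 1536). Apply the extended Euclidean algorithm:
1536 = 4·337 + 188
337 = 1·188 + 149
188 = 1·149 + 39
149 = 3·39 + 32
39 = 1·32 + 7
32 = 4·7 + 4
7 = 1·4 + 3
4 = 1·3 + 1
3 = 3·1 + 0
Back-substitute:
1 = 4 − 3
1 = −7 + 2·4
1 = 2·32 − 9·7
1 = −9·39 + 11·32
1 = 11·149 − 42·39
1 = −42·188 + 53·149
1 = 53·337 − 95·188
1 = −95·1536 + 433·337
So 337·433 ≡ 1 (mod 1536), hence d = 433.

433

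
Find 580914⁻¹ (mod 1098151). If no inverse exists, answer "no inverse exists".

473324

Extended Euclidean algorithm:
1098151 = 1·580914 + 517237
580914 = 1·517237 + 63677
517237 = 8·63677 + 7821
63677 = 8·7821 + 1109
7821 = 7·1109 + 58
1109 = 19·58 + 7
58 = 8·7 + 2
7 = 3·2 + 1
2 = 2·1 + 0
Since gcd(580914, 1098151) = 1, back-substitute to write 1 as a combination:
1 = 7 − 3·2
1 = −3·58 + 25·7
1 = 25·1109 − 478·58
1 = −478·7821 + 3371·1109
1 = 3371·63677 − 27446·7821
1 = −27446·517237 + 222939·63677
1 = 222939·580914 − 250385·517237
1 = −250385·1098151 + 473324·580914
So 580914·473324 ≡ 1 (mod 1098151).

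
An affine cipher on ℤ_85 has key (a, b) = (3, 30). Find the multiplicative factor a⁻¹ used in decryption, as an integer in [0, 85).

57

gcd(85, 3) by repeated division:
85 = 28*3 + 1
3 = 3*1 + 0
Since gcd(3, 85) = 1, back-substitute to write 1 as a combination:
1 = 85 − 28·3
Thus 3·(-28) ≡ 1 (mod 85); reducing, -28 mod 85 = 57.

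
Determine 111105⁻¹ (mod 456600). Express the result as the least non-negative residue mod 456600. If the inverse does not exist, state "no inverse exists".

Compute gcd(111105, 456600):
456600 = 4×111105 + 12180
111105 = 9×12180 + 1485
12180 = 8×1485 + 300
1485 = 4×300 + 285
300 = 1×285 + 15
285 = 19×15 + 0
gcd(111105, 456600) = 15 ≠ 1, so 111105 has no multiplicative inverse modulo 456600.

no inverse exists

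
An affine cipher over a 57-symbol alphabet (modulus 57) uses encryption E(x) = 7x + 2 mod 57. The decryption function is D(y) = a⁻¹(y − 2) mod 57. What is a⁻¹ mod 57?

49

Apply the Euclidean algorithm to 57 and 7:
57 = 8·7 + 1
7 = 7·1 + 0
The gcd is 1. Working backward:
1 = 57 − 8·7
Hence 7⁻¹ ≡ -8 ≡ 49 (mod 57).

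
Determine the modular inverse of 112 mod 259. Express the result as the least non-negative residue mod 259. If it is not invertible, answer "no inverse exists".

Compute gcd(112, 259):
259 = 2×112 + 35
112 = 3×35 + 7
35 = 5×7 + 0
Since gcd = 7 > 1, 112 is not a unit mod 259.

no inverse exists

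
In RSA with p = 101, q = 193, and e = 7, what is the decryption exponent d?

φ(n) = (p−1)(q−1) = 100·192 = 19200.
Need d with 7·d ≡ 1 (mod 19200). Apply the extended Euclidean algorithm:
19200 = 2742·7 + 6
7 = 1·6 + 1
6 = 6·1 + 0
Back-substitute:
1 = 7 − 6
1 = −19200 + 2743·7
So 7·2743 ≡ 1 (mod 19200), hence d = 2743.

2743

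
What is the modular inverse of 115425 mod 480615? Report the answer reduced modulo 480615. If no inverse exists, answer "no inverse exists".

Euclidean algorithm on 480615, 115425:
480615 = 4×115425 + 18915
115425 = 6×18915 + 1935
18915 = 9×1935 + 1500
1935 = 1×1500 + 435
1500 = 3×435 + 195
435 = 2×195 + 45
195 = 4×45 + 15
45 = 3×15 + 0
The gcd is 15, not 1, hence no inverse exists.

no inverse exists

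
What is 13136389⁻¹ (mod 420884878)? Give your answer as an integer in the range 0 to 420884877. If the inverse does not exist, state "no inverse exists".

gcd(420884878, 13136389) by repeated division:
420884878 = 32×13136389 + 520430
13136389 = 25×520430 + 125639
520430 = 4×125639 + 17874
125639 = 7×17874 + 521
17874 = 34×521 + 160
521 = 3×160 + 41
160 = 3×41 + 37
41 = 1×37 + 4
37 = 9×4 + 1
4 = 4×1 + 0
gcd = 1, so the inverse exists. Back-substitute:
1 = 37 − 9·4
1 = −9·41 + 10·37
1 = 10·160 − 39·41
1 = −39·521 + 127·160
1 = 127·17874 − 4357·521
1 = −4357·125639 + 30626·17874
1 = 30626·520430 − 126861·125639
1 = −126861·13136389 + 3202151·520430
1 = 3202151·420884878 − 102595693·13136389
Hence 13136389⁻¹ ≡ -102595693 ≡ 318289185 (mod 420884878).

318289185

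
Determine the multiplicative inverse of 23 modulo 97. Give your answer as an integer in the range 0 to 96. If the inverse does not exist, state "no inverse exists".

38

gcd(97, 23) by repeated division:
97 = 4*23 + 5
23 = 4*5 + 3
5 = 1*3 + 2
3 = 1*2 + 1
2 = 2*1 + 0
gcd = 1, so the inverse exists. Back-substitute:
1 = 3 − 2
1 = −5 + 2·3
1 = 2·23 − 9·5
1 = −9·97 + 38·23
So 23·38 ≡ 1 (mod 97).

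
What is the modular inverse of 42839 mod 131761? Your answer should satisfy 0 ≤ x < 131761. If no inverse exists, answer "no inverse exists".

4346

Extended Euclidean algorithm:
131761 = 3*42839 + 3244
42839 = 13*3244 + 667
3244 = 4*667 + 576
667 = 1*576 + 91
576 = 6*91 + 30
91 = 3*30 + 1
30 = 30*1 + 0
gcd = 1, so the inverse exists. Back-substitute:
1 = 91 − 3·30
1 = −3·576 + 19·91
1 = 19·667 − 22·576
1 = −22·3244 + 107·667
1 = 107·42839 − 1413·3244
1 = −1413·131761 + 4346·42839
So 42839·4346 ≡ 1 (mod 131761).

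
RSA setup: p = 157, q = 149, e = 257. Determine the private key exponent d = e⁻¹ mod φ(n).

φ(n) = (p−1)(q−1) = 156·148 = 23088.
Need d with 257·d ≡ 1 (mod 23088). Apply the extended Euclidean algorithm:
23088 = 89×257 + 215
257 = 1×215 + 42
215 = 5×42 + 5
42 = 8×5 + 2
5 = 2×2 + 1
2 = 2×1 + 0
Back-substitute:
1 = 5 − 2·2
1 = −2·42 + 17·5
1 = 17·215 − 87·42
1 = −87·257 + 104·215
1 = 104·23088 − 9343·257
So 257·(-9343) ≡ 1 (mod 23088), hence d ≡ -9343 ≡ 13745 (mod 23088).

13745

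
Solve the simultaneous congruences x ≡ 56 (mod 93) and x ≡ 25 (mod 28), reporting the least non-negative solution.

893

Write x = 56 + 93·k. Then 93·k ≡ 25 − 56 ≡ 25 (mod 28).
Need 93⁻¹ mod 28. Extended Euclid on (28, 9):
28 = 3*9 + 1
9 = 9*1 + 0
Back-substitute:
1 = 28 − 3·9
93⁻¹ ≡ 25 (mod 28), so k ≡ 25·25 ≡ 9 (mod 28).
x = 56 + 93·9 = 893.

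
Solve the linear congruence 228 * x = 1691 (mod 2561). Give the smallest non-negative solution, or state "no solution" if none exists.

First find gcd(228, 2561):
2561 = 11*228 + 53
228 = 4*53 + 16
53 = 3*16 + 5
16 = 3*5 + 1
5 = 5*1 + 0
gcd = 1, so a unique solution mod 2561 exists.
Back-substitute for the Bézout coefficients:
1 = 16 − 3·5
1 = −3·53 + 10·16
1 = 10·228 − 43·53
1 = −43·2561 + 483·228
So 228·(483) ≡ 1 (mod 2561), giving 228⁻¹ ≡ 483.
x ≡ 228⁻¹·1691 ≡ 483·1691 ≡ 2355 (mod 2561).

2355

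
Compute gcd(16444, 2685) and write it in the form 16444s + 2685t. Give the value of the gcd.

1

Apply Euclid's algorithm to 16444 and 2685:
16444 = 6·2685 + 334
2685 = 8·334 + 13
334 = 25·13 + 9
13 = 1·9 + 4
9 = 2·4 + 1
4 = 4·1 + 0
gcd(16444, 2685) = 1.
Express as a combination:
1 = 9 − 2·4
1 = −2·13 + 3·9
1 = 3·334 − 77·13
1 = −77·2685 + 619·334
1 = 619·16444 − 3791·2685
So 1 = (619)·16444 + (-3791)·2685.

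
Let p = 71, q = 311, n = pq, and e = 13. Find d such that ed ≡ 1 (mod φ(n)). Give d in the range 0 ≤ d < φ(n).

φ(n) = (p−1)(q−1) = 70·310 = 21700.
Need d with 13·d ≡ 1 (mod 21700). Apply the extended Euclidean algorithm:
21700 = 1669·13 + 3
13 = 4·3 + 1
3 = 3·1 + 0
Back-substitute:
1 = 13 − 4·3
1 = −4·21700 + 6677·13
So 13·6677 ≡ 1 (mod 21700), hence d = 6677.

6677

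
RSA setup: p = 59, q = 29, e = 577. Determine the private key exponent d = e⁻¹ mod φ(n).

425

φ(n) = (p−1)(q−1) = 58·28 = 1624.
Need d with 577·d ≡ 1 (mod 1624). Apply the extended Euclidean algorithm:
1624 = 2×577 + 470
577 = 1×470 + 107
470 = 4×107 + 42
107 = 2×42 + 23
42 = 1×23 + 19
23 = 1×19 + 4
19 = 4×4 + 3
4 = 1×3 + 1
3 = 3×1 + 0
Back-substitute:
1 = 4 − 3
1 = −19 + 5·4
1 = 5·23 − 6·19
1 = −6·42 + 11·23
1 = 11·107 − 28·42
1 = −28·470 + 123·107
1 = 123·577 − 151·470
1 = −151·1624 + 425·577
So 577·425 ≡ 1 (mod 1624), hence d = 425.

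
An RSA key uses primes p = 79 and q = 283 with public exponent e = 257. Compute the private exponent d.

15149

φ(n) = (p−1)(q−1) = 78·282 = 21996.
Need d with 257·d ≡ 1 (mod 21996). Apply the extended Euclidean algorithm:
21996 = 85·257 + 151
257 = 1·151 + 106
151 = 1·106 + 45
106 = 2·45 + 16
45 = 2·16 + 13
16 = 1·13 + 3
13 = 4·3 + 1
3 = 3·1 + 0
Back-substitute:
1 = 13 − 4·3
1 = −4·16 + 5·13
1 = 5·45 − 14·16
1 = −14·106 + 33·45
1 = 33·151 − 47·106
1 = −47·257 + 80·151
1 = 80·21996 − 6847·257
So 257·(-6847) ≡ 1 (mod 21996), hence d ≡ -6847 ≡ 15149 (mod 21996).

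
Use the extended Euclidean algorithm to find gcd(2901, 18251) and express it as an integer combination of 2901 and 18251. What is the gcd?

Repeated division:
18251 = 6·2901 + 845
2901 = 3·845 + 366
845 = 2·366 + 113
366 = 3·113 + 27
113 = 4·27 + 5
27 = 5·5 + 2
5 = 2·2 + 1
2 = 2·1 + 0
gcd(2901, 18251) = 1.
Express as a combination:
1 = 5 − 2·2
1 = −2·27 + 11·5
1 = 11·113 − 46·27
1 = −46·366 + 149·113
1 = 149·845 − 344·366
1 = −344·2901 + 1181·845
1 = 1181·18251 − 7430·2901
So 1 = (1181)·18251 + (-7430)·2901.

1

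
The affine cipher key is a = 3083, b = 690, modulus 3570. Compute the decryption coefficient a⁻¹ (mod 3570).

gcd(3570, 3083) by repeated division:
3570 = 1·3083 + 487
3083 = 6·487 + 161
487 = 3·161 + 4
161 = 40·4 + 1
4 = 4·1 + 0
gcd = 1, so the inverse exists. Back-substitute:
1 = 161 − 40·4
1 = −40·487 + 121·161
1 = 121·3083 − 766·487
1 = −766·3570 + 887·3083
So 3083·887 ≡ 1 (mod 3570).

887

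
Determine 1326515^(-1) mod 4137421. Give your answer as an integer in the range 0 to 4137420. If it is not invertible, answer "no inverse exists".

3469122

gcd(4137421, 1326515) by repeated division:
4137421 = 3×1326515 + 157876
1326515 = 8×157876 + 63507
157876 = 2×63507 + 30862
63507 = 2×30862 + 1783
30862 = 17×1783 + 551
1783 = 3×551 + 130
551 = 4×130 + 31
130 = 4×31 + 6
31 = 5×6 + 1
6 = 6×1 + 0
The gcd is 1. Working backward:
1 = 31 − 5·6
1 = −5·130 + 21·31
1 = 21·551 − 89·130
1 = −89·1783 + 288·551
1 = 288·30862 − 4985·1783
1 = −4985·63507 + 10258·30862
1 = 10258·157876 − 25501·63507
1 = −25501·1326515 + 214266·157876
1 = 214266·4137421 − 668299·1326515
Thus 1326515·(-668299) ≡ 1 (mod 4137421); reducing, -668299 mod 4137421 = 3469122.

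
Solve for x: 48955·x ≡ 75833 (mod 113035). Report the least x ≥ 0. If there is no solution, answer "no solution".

no solution

gcd(48955, 113035):
113035 = 2·48955 + 15125
48955 = 3·15125 + 3580
15125 = 4·3580 + 805
3580 = 4·805 + 360
805 = 2·360 + 85
360 = 4·85 + 20
85 = 4·20 + 5
20 = 4·5 + 0
gcd = 5, but 5 ∤ 75833, so the congruence has no solution.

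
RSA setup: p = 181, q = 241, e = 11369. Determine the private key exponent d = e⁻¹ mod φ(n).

φ(n) = (p−1)(q−1) = 180·240 = 43200.
Need d with 11369·d ≡ 1 (mod 43200). Apply the extended Euclidean algorithm:
43200 = 3×11369 + 9093
11369 = 1×9093 + 2276
9093 = 3×2276 + 2265
2276 = 1×2265 + 11
2265 = 205×11 + 10
11 = 1×10 + 1
10 = 10×1 + 0
Back-substitute:
1 = 11 − 10
1 = −2265 + 206·11
1 = 206·2276 − 207·2265
1 = −207·9093 + 827·2276
1 = 827·11369 − 1034·9093
1 = −1034·43200 + 3929·11369
So 11369·3929 ≡ 1 (mod 43200), hence d = 3929.

3929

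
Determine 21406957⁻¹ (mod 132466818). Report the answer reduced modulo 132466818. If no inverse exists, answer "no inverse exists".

no inverse exists

Euclidean algorithm on 132466818, 21406957:
132466818 = 6*21406957 + 4025076
21406957 = 5*4025076 + 1281577
4025076 = 3*1281577 + 180345
1281577 = 7*180345 + 19162
180345 = 9*19162 + 7887
19162 = 2*7887 + 3388
7887 = 2*3388 + 1111
3388 = 3*1111 + 55
1111 = 20*55 + 11
55 = 5*11 + 0
Since gcd = 11 > 1, 21406957 is not a unit mod 132466818.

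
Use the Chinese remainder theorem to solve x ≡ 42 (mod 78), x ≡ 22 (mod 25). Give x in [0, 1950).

Write x = 42 + 78·k. Then 78·k ≡ 22 − 42 ≡ 5 (mod 25).
Need 78⁻¹ mod 25. Extended Euclid on (25, 3):
25 = 8*3 + 1
3 = 3*1 + 0
Back-substitute:
1 = 25 − 8·3
78⁻¹ ≡ 17 (mod 25), so k ≡ 17·5 ≡ 10 (mod 25).
x = 42 + 78·10 = 822.

822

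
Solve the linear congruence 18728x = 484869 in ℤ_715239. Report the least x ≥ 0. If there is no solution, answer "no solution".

First find gcd(18728, 715239):
715239 = 38·18728 + 3575
18728 = 5·3575 + 853
3575 = 4·853 + 163
853 = 5·163 + 38
163 = 4·38 + 11
38 = 3·11 + 5
11 = 2·5 + 1
5 = 5·1 + 0
gcd = 1, so a unique solution mod 715239 exists.
Back-substitute for the Bézout coefficients:
1 = 11 − 2·5
1 = −2·38 + 7·11
1 = 7·163 − 30·38
1 = −30·853 + 157·163
1 = 157·3575 − 658·853
1 = −658·18728 + 3447·3575
1 = 3447·715239 − 131644·18728
So 18728·(-131644) ≡ 1 (mod 715239), giving 18728⁻¹ ≡ 583595.
x ≡ 18728⁻¹·484869 ≡ 583595·484869 ≡ 694680 (mod 715239).

694680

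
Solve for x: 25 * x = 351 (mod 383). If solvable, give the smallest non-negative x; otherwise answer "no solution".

60

First find gcd(25, 383):
383 = 15·25 + 8
25 = 3·8 + 1
8 = 8·1 + 0
gcd = 1, so a unique solution mod 383 exists.
Back-substitute for the Bézout coefficients:
1 = 25 − 3·8
1 = −3·383 + 46·25
So 25·(46) ≡ 1 (mod 383), giving 25⁻¹ ≡ 46.
x ≡ 25⁻¹·351 ≡ 46·351 ≡ 60 (mod 383).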